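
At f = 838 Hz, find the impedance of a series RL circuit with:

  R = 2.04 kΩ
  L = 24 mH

Step 1 — Angular frequency: ω = 2π·f = 2π·838 = 5265 rad/s.
Step 2 — Component impedances:
  R: Z = R = 2040 Ω
  L: Z = jωL = j·5265·0.024 = 0 + j126.4 Ω
Step 3 — Series combination: Z_total = R + L = 2040 + j126.4 Ω = 2044∠3.5° Ω.

Z = 2040 + j126.4 Ω = 2044∠3.5° Ω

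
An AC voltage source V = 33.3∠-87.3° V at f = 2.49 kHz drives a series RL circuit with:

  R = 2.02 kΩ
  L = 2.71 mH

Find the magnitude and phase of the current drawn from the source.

Step 1 — Angular frequency: ω = 2π·f = 2π·2490 = 1.565e+04 rad/s.
Step 2 — Component impedances:
  R: Z = R = 2020 Ω
  L: Z = jωL = j·1.565e+04·0.00271 = 0 + j42.4 Ω
Step 3 — Series combination: Z_total = R + L = 2020 + j42.4 Ω = 2020∠1.2° Ω.
Step 4 — Source phasor: V = 33.3∠-87.3° V = 1.569 - j33.26 V.
Step 5 — Ohm's law: I = V / Z_total = (1.569 - j33.26) / (2020 + j42.4) = 0.0004307 - j0.01648 A.
Step 6 — Convert to polar: |I| = 0.01648 A, ∠I = -88.5°.

I = 0.01648∠-88.5° A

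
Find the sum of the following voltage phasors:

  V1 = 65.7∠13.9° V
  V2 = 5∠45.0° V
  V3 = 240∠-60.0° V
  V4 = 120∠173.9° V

Step 1 — Convert each phasor to rectangular form:
  V1 = 65.7·(cos(13.9°) + j·sin(13.9°)) = 63.78 + j15.78 V
  V2 = 5·(cos(45.0°) + j·sin(45.0°)) = 3.536 + j3.536 V
  V3 = 240·(cos(-60.0°) + j·sin(-60.0°)) = 120 - j207.8 V
  V4 = 120·(cos(173.9°) + j·sin(173.9°)) = -119.3 + j12.75 V
Step 2 — Sum components: V_total = 67.99 - j175.8 V.
Step 3 — Convert to polar: |V_total| = 188.5 V, ∠V_total = -68.9°.

V_total = 188.5∠-68.9° V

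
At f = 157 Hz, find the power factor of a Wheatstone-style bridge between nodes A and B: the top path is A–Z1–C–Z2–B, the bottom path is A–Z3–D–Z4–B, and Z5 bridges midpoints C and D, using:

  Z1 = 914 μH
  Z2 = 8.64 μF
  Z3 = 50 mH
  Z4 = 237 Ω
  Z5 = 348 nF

Step 1 — Angular frequency: ω = 2π·f = 2π·157 = 986.5 rad/s.
Step 2 — Component impedances:
  Z1: Z = jωL = j·986.5·0.000914 = 0 + j0.9016 Ω
  Z2: Z = 1/(jωC) = -j/(ω·C) = 0 - j117.3 Ω
  Z3: Z = jωL = j·986.5·0.05 = 0 + j49.32 Ω
  Z4: Z = R = 237 Ω
  Z5: Z = 1/(jωC) = -j/(ω·C) = 0 - j2913 Ω
Step 3 — Bridge requires nodal analysis (the Z5 bridge couples midpoints C and D, so the two paths cannot be reduced to a simple series/parallel combination). Setting node B to ground and injecting 1 A at node A, the 3-node admittance system at A, C, D solves to V_A = Z_AB = 53.04 - j101.6 Ω = 114.6∠-62.4° Ω.
Step 4 — Power factor: PF = cos(φ) = Re(Z)/|Z| = 53.039/114.62 = 0.4627.
Step 5 — Type: Im(Z) = -101.6 ⇒ leading (phase φ = -62.4°).

PF = 0.4627 (leading, φ = -62.4°)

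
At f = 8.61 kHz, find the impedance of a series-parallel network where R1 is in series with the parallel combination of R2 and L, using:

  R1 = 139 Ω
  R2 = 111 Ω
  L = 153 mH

Step 1 — Angular frequency: ω = 2π·f = 2π·8610 = 5.41e+04 rad/s.
Step 2 — Component impedances:
  R1: Z = R = 139 Ω
  R2: Z = R = 111 Ω
  L: Z = jωL = j·5.41e+04·0.153 = 0 + j8277 Ω
Step 3 — Parallel branch: R2 || L = 1/(1/R2 + 1/L) = 111 + j1.488 Ω.
Step 4 — Series with R1: Z_total = R1 + (R2 || L) = 250 + j1.488 Ω = 250∠0.3° Ω.

Z = 250 + j1.488 Ω = 250∠0.3° Ω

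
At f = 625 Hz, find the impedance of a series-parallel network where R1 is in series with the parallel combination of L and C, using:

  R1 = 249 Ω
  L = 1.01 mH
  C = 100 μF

Step 1 — Angular frequency: ω = 2π·f = 2π·625 = 3927 rad/s.
Step 2 — Component impedances:
  R1: Z = R = 249 Ω
  L: Z = jωL = j·3927·0.00101 = 0 + j3.966 Ω
  C: Z = 1/(jωC) = -j/(ω·C) = 0 - j2.546 Ω
Step 3 — Parallel branch: L || C = 1/(1/L + 1/C) = 0 - j7.114 Ω.
Step 4 — Series with R1: Z_total = R1 + (L || C) = 249 - j7.114 Ω = 249.1∠-1.6° Ω.

Z = 249 - j7.114 Ω = 249.1∠-1.6° Ω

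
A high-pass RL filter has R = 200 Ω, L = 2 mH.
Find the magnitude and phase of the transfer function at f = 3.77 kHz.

Step 1 — Angular frequency: ω = 2π·3770 = 2.369e+04 rad/s.
Step 2 — Transfer function: H(jω) = jωL/(R + jωL).
Step 3 — Numerator jωL = j·47.38; denominator R + jωL = 200 + j47.38.
Step 4 — H = 0.05313 + j0.2243.
Step 5 — Magnitude: |H| = 0.2305 (-12.7 dB); phase: φ = 76.7°.

|H| = 0.2305 (-12.7 dB), φ = 76.7°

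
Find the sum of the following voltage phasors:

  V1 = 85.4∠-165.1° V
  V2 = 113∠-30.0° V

Step 1 — Convert each phasor to rectangular form:
  V1 = 85.4·(cos(-165.1°) + j·sin(-165.1°)) = -82.53 - j21.96 V
  V2 = 113·(cos(-30.0°) + j·sin(-30.0°)) = 97.86 - j56.5 V
Step 2 — Sum components: V_total = 15.33 - j78.46 V.
Step 3 — Convert to polar: |V_total| = 79.94 V, ∠V_total = -78.9°.

V_total = 79.94∠-78.9° V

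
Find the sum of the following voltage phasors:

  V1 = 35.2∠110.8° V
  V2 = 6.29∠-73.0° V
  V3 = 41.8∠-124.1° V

Step 1 — Convert each phasor to rectangular form:
  V1 = 35.2·(cos(110.8°) + j·sin(110.8°)) = -12.5 + j32.91 V
  V2 = 6.29·(cos(-73.0°) + j·sin(-73.0°)) = 1.839 - j6.015 V
  V3 = 41.8·(cos(-124.1°) + j·sin(-124.1°)) = -23.43 - j34.61 V
Step 2 — Sum components: V_total = -34.1 - j7.722 V.
Step 3 — Convert to polar: |V_total| = 34.96 V, ∠V_total = -167.2°.

V_total = 34.96∠-167.2° V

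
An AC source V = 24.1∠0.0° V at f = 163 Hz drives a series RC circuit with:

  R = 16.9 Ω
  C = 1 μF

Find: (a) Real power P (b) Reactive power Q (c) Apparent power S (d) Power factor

Step 1 — Angular frequency: ω = 2π·f = 2π·163 = 1024 rad/s.
Step 2 — Component impedances:
  R: Z = R = 16.9 Ω
  C: Z = 1/(jωC) = -j/(ω·C) = 0 - j976.4 Ω
Step 3 — Series combination: Z_total = R + C = 16.9 - j976.4 Ω = 976.6∠-89.0° Ω.
Step 4 — Source phasor: V = 24.1∠0.0° V = 24.1 V.
Step 5 — Current: I = V / Z = 0.0004271 + j0.02467 A = 0.02468∠89.0° A.
Step 6 — Complex power: S = V·I* = 0.01029 - j0.5947 VA.
Step 7 — Real power: P = Re(S) = 0.01029 W.
Step 8 — Reactive power: Q = Im(S) = -0.5947 VAR.
Step 9 — Apparent power: |S| = 0.5948 VA.
Step 10 — Power factor: PF = P/|S| = 0.01731 (leading).

(a) P = 0.01029 W  (b) Q = -0.5947 VAR  (c) S = 0.5948 VA  (d) PF = 0.01731 (leading)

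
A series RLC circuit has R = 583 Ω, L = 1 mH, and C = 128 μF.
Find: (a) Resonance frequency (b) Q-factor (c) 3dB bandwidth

Step 1 — Resonance: ω₀ = 1/√(LC) = 1/√(0.001·0.000128) = 2795 rad/s.
Step 2 — f₀ = ω₀/(2π) = 444.9 Hz.
Step 3 — Series Q: Q = ω₀L/R = 2795·0.001/583 = 0.004794.
Step 4 — Bandwidth: Δω = ω₀/Q = 5.83e+05 rad/s; BW = Δω/(2π) = 9.279e+04 Hz.

(a) f₀ = 444.9 Hz  (b) Q = 0.004794  (c) BW = 9.279e+04 Hz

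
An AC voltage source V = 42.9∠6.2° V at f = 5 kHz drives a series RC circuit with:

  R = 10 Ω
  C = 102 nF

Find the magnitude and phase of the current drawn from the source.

Step 1 — Angular frequency: ω = 2π·f = 2π·5000 = 3.142e+04 rad/s.
Step 2 — Component impedances:
  R: Z = R = 10 Ω
  C: Z = 1/(jωC) = -j/(ω·C) = 0 - j312.1 Ω
Step 3 — Series combination: Z_total = R + C = 10 - j312.1 Ω = 312.2∠-88.2° Ω.
Step 4 — Source phasor: V = 42.9∠6.2° V = 42.65 + j4.633 V.
Step 5 — Ohm's law: I = V / Z_total = (42.65 + j4.633) / (10 - j312.1) = -0.01046 + j0.137 A.
Step 6 — Convert to polar: |I| = 0.1374 A, ∠I = 94.4°.

I = 0.1374∠94.4° A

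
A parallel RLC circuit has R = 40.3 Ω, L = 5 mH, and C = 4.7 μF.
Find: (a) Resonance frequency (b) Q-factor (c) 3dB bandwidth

Step 1 — Resonance: ω₀ = 1/√(LC) = 1/√(0.005·4.7e-06) = 6523 rad/s.
Step 2 — f₀ = ω₀/(2π) = 1038 Hz.
Step 3 — Parallel Q: Q = R/(ω₀L) = 40.3/(6523·0.005) = 1.236.
Step 4 — Bandwidth: Δω = ω₀/Q = 5280 rad/s; BW = Δω/(2π) = 840.3 Hz.

(a) f₀ = 1038 Hz  (b) Q = 1.236  (c) BW = 840.3 Hz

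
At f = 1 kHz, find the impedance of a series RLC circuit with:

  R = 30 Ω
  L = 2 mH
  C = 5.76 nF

Step 1 — Angular frequency: ω = 2π·f = 2π·1000 = 6283 rad/s.
Step 2 — Component impedances:
  R: Z = R = 30 Ω
  L: Z = jωL = j·6283·0.002 = 0 + j12.57 Ω
  C: Z = 1/(jωC) = -j/(ω·C) = 0 - j2.763e+04 Ω
Step 3 — Series combination: Z_total = R + L + C = 30 - j2.762e+04 Ω = 2.762e+04∠-89.9° Ω.

Z = 30 - j2.762e+04 Ω = 2.762e+04∠-89.9° Ω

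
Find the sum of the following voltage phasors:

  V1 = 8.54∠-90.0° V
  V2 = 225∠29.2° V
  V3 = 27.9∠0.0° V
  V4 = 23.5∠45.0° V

Step 1 — Convert each phasor to rectangular form:
  V1 = 8.54·(cos(-90.0°) + j·sin(-90.0°)) = 0 - j8.54 V
  V2 = 225·(cos(29.2°) + j·sin(29.2°)) = 196.4 + j109.8 V
  V3 = 27.9·(cos(0.0°) + j·sin(0.0°)) = 27.9 V
  V4 = 23.5·(cos(45.0°) + j·sin(45.0°)) = 16.62 + j16.62 V
Step 2 — Sum components: V_total = 240.9 + j117.8 V.
Step 3 — Convert to polar: |V_total| = 268.2 V, ∠V_total = 26.1°.

V_total = 268.2∠26.1° V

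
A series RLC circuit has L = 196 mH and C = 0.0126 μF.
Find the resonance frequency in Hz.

Step 1 — Resonance condition Im(Z)=0 gives ω₀ = 1/√(LC).
Step 2 — ω₀ = 1/√(0.196·1.26e-08) = 2.012e+04 rad/s.
Step 3 — f₀ = ω₀/(2π) = 3203 Hz.

f₀ = 3203 Hz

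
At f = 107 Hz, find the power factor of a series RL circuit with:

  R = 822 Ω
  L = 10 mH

Step 1 — Angular frequency: ω = 2π·f = 2π·107 = 672.3 rad/s.
Step 2 — Component impedances:
  R: Z = R = 822 Ω
  L: Z = jωL = j·672.3·0.01 = 0 + j6.723 Ω
Step 3 — Series combination: Z_total = R + L = 822 + j6.723 Ω = 822∠0.5° Ω.
Step 4 — Power factor: PF = cos(φ) = Re(Z)/|Z| = 822/822 = 1.
Step 5 — Type: Im(Z) = 6.723 ⇒ lagging (phase φ = 0.5°).

PF = 1 (lagging, φ = 0.5°)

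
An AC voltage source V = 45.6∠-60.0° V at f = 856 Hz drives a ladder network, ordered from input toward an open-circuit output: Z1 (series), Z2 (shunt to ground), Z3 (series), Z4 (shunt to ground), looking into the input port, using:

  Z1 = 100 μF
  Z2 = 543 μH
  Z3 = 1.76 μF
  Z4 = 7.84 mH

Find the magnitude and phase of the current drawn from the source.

Step 1 — Angular frequency: ω = 2π·f = 2π·856 = 5378 rad/s.
Step 2 — Component impedances:
  Z1: Z = 1/(jωC) = -j/(ω·C) = 0 - j1.859 Ω
  Z2: Z = jωL = j·5378·0.000543 = 0 + j2.92 Ω
  Z3: Z = 1/(jωC) = -j/(ω·C) = 0 - j105.6 Ω
  Z4: Z = jωL = j·5378·0.00784 = 0 + j42.17 Ω
Step 3 — Ladder network (open output): work backward from the far end, alternating series and parallel combinations. Z_in = 0 + j1.202 Ω = 1.202∠90.0° Ω.
Step 4 — Source phasor: V = 45.6∠-60.0° V = 22.8 - j39.49 V.
Step 5 — Ohm's law: I = V / Z_total = (22.8 - j39.49) / (0 + j1.202) = -32.85 - j18.97 A.
Step 6 — Convert to polar: |I| = 37.94 A, ∠I = -150.0°.

I = 37.94∠-150.0° A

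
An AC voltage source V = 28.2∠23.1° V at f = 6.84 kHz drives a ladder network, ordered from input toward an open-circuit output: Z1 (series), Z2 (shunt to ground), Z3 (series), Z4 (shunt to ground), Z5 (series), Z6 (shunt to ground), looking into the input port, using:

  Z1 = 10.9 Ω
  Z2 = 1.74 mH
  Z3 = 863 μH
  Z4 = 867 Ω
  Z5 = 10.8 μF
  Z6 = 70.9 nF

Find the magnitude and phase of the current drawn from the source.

Step 1 — Angular frequency: ω = 2π·f = 2π·6840 = 4.298e+04 rad/s.
Step 2 — Component impedances:
  Z1: Z = R = 10.9 Ω
  Z2: Z = jωL = j·4.298e+04·0.00174 = 0 + j74.78 Ω
  Z3: Z = jωL = j·4.298e+04·0.000863 = 0 + j37.09 Ω
  Z4: Z = R = 867 Ω
  Z5: Z = 1/(jωC) = -j/(ω·C) = 0 - j2.154 Ω
  Z6: Z = 1/(jωC) = -j/(ω·C) = 0 - j328.2 Ω
Step 3 — Ladder network (open output): work backward from the far end, alternating series and parallel combinations. Z_in = 25.11 + j97.6 Ω = 100.8∠75.6° Ω.
Step 4 — Source phasor: V = 28.2∠23.1° V = 25.94 + j11.06 V.
Step 5 — Ohm's law: I = V / Z_total = (25.94 + j11.06) / (25.11 + j97.6) = 0.1704 - j0.2219 A.
Step 6 — Convert to polar: |I| = 0.2798 A, ∠I = -52.5°.

I = 0.2798∠-52.5° A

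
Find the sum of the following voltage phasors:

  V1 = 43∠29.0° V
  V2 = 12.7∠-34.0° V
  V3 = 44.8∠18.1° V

Step 1 — Convert each phasor to rectangular form:
  V1 = 43·(cos(29.0°) + j·sin(29.0°)) = 37.61 + j20.85 V
  V2 = 12.7·(cos(-34.0°) + j·sin(-34.0°)) = 10.53 - j7.102 V
  V3 = 44.8·(cos(18.1°) + j·sin(18.1°)) = 42.58 + j13.92 V
Step 2 — Sum components: V_total = 90.72 + j27.66 V.
Step 3 — Convert to polar: |V_total| = 94.84 V, ∠V_total = 17.0°.

V_total = 94.84∠17.0° V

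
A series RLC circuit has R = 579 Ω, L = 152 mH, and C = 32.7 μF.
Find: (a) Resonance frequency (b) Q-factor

Step 1 — Resonance condition Im(Z)=0 gives ω₀ = 1/√(LC).
Step 2 — ω₀ = 1/√(0.152·3.27e-05) = 448.5 rad/s.
Step 3 — f₀ = ω₀/(2π) = 71.39 Hz.
Step 4 — Series Q: Q = ω₀L/R = 448.5·0.152/579 = 0.1178.

(a) f₀ = 71.39 Hz  (b) Q = 0.1178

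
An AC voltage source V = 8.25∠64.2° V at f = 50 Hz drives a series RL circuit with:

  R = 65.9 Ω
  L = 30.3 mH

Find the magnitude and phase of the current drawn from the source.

Step 1 — Angular frequency: ω = 2π·f = 2π·50 = 314.2 rad/s.
Step 2 — Component impedances:
  R: Z = R = 65.9 Ω
  L: Z = jωL = j·314.2·0.0303 = 0 + j9.519 Ω
Step 3 — Series combination: Z_total = R + L = 65.9 + j9.519 Ω = 66.58∠8.2° Ω.
Step 4 — Source phasor: V = 8.25∠64.2° V = 3.591 + j7.428 V.
Step 5 — Ohm's law: I = V / Z_total = (3.591 + j7.428) / (65.9 + j9.519) = 0.06932 + j0.1027 A.
Step 6 — Convert to polar: |I| = 0.1239 A, ∠I = 56.0°.

I = 0.1239∠56.0° A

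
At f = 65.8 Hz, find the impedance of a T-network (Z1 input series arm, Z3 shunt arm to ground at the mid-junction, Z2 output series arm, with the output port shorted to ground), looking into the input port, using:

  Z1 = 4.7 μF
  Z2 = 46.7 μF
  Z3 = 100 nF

Step 1 — Angular frequency: ω = 2π·f = 2π·65.8 = 413.4 rad/s.
Step 2 — Component impedances:
  Z1: Z = 1/(jωC) = -j/(ω·C) = 0 - j514.6 Ω
  Z2: Z = 1/(jωC) = -j/(ω·C) = 0 - j51.79 Ω
  Z3: Z = 1/(jωC) = -j/(ω·C) = 0 - j2.419e+04 Ω
Step 3 — With the output port shorted to ground, the output series arm Z2 runs from the junction to ground; the shunt arm Z3 also runs from the junction to ground. They appear in parallel: Z3 || Z2 = 0 - j51.68 Ω.
Step 4 — Series with input arm Z1: Z_in = Z1 + (Z3 || Z2) = 0 - j566.3 Ω = 566.3∠-90.0° Ω.

Z = 0 - j566.3 Ω = 566.3∠-90.0° Ω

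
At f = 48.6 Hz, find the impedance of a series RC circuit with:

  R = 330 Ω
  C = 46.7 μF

Step 1 — Angular frequency: ω = 2π·f = 2π·48.6 = 305.4 rad/s.
Step 2 — Component impedances:
  R: Z = R = 330 Ω
  C: Z = 1/(jωC) = -j/(ω·C) = 0 - j70.12 Ω
Step 3 — Series combination: Z_total = R + C = 330 - j70.12 Ω = 337.4∠-12.0° Ω.

Z = 330 - j70.12 Ω = 337.4∠-12.0° Ω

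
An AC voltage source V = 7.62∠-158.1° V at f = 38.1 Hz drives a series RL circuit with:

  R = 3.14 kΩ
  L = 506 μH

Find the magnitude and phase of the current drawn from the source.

Step 1 — Angular frequency: ω = 2π·f = 2π·38.1 = 239.4 rad/s.
Step 2 — Component impedances:
  R: Z = R = 3140 Ω
  L: Z = jωL = j·239.4·0.000506 = 0 + j0.1211 Ω
Step 3 — Series combination: Z_total = R + L = 3140 + j0.1211 Ω = 3140∠0.0° Ω.
Step 4 — Source phasor: V = 7.62∠-158.1° V = -7.07 - j2.842 V.
Step 5 — Ohm's law: I = V / Z_total = (-7.07 - j2.842) / (3140 + j0.1211) = -0.002252 - j0.0009051 A.
Step 6 — Convert to polar: |I| = 0.002427 A, ∠I = -158.1°.

I = 0.002427∠-158.1° A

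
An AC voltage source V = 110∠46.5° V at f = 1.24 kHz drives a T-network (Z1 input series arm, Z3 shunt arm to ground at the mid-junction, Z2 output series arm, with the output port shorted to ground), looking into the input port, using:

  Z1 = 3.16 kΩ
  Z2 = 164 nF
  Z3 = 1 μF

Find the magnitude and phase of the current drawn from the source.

Step 1 — Angular frequency: ω = 2π·f = 2π·1240 = 7791 rad/s.
Step 2 — Component impedances:
  Z1: Z = R = 3160 Ω
  Z2: Z = 1/(jωC) = -j/(ω·C) = 0 - j782.6 Ω
  Z3: Z = 1/(jωC) = -j/(ω·C) = 0 - j128.4 Ω
Step 3 — With the output port shorted to ground, the output series arm Z2 runs from the junction to ground; the shunt arm Z3 also runs from the junction to ground. They appear in parallel: Z3 || Z2 = 0 - j110.3 Ω.
Step 4 — Series with input arm Z1: Z_in = Z1 + (Z3 || Z2) = 3160 - j110.3 Ω = 3162∠-2.0° Ω.
Step 5 — Source phasor: V = 110∠46.5° V = 75.72 + j79.79 V.
Step 6 — Ohm's law: I = V / Z_total = (75.72 + j79.79) / (3160 - j110.3) = 0.02305 + j0.02605 A.
Step 7 — Convert to polar: |I| = 0.03479 A, ∠I = 48.5°.

I = 0.03479∠48.5° A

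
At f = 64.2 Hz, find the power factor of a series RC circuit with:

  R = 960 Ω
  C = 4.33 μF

Step 1 — Angular frequency: ω = 2π·f = 2π·64.2 = 403.4 rad/s.
Step 2 — Component impedances:
  R: Z = R = 960 Ω
  C: Z = 1/(jωC) = -j/(ω·C) = 0 - j572.5 Ω
Step 3 — Series combination: Z_total = R + C = 960 - j572.5 Ω = 1118∠-30.8° Ω.
Step 4 — Power factor: PF = cos(φ) = Re(Z)/|Z| = 960/1117.76 = 0.8589.
Step 5 — Type: Im(Z) = -572.5 ⇒ leading (phase φ = -30.8°).

PF = 0.8589 (leading, φ = -30.8°)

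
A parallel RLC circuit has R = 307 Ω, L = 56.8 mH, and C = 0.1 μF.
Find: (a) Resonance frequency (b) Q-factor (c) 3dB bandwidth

Step 1 — Resonance: ω₀ = 1/√(LC) = 1/√(0.0568·1e-07) = 1.327e+04 rad/s.
Step 2 — f₀ = ω₀/(2π) = 2112 Hz.
Step 3 — Parallel Q: Q = R/(ω₀L) = 307/(1.327e+04·0.0568) = 0.4073.
Step 4 — Bandwidth: Δω = ω₀/Q = 3.257e+04 rad/s; BW = Δω/(2π) = 5184 Hz.

(a) f₀ = 2112 Hz  (b) Q = 0.4073  (c) BW = 5184 Hz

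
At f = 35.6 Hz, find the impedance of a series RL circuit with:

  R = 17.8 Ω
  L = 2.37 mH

Step 1 — Angular frequency: ω = 2π·f = 2π·35.6 = 223.7 rad/s.
Step 2 — Component impedances:
  R: Z = R = 17.8 Ω
  L: Z = jωL = j·223.7·0.00237 = 0 + j0.5301 Ω
Step 3 — Series combination: Z_total = R + L = 17.8 + j0.5301 Ω = 17.81∠1.7° Ω.

Z = 17.8 + j0.5301 Ω = 17.81∠1.7° Ω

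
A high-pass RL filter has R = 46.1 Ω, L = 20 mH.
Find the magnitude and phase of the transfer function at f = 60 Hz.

Step 1 — Angular frequency: ω = 2π·60 = 377 rad/s.
Step 2 — Transfer function: H(jω) = jωL/(R + jωL).
Step 3 — Numerator jωL = j·7.54; denominator R + jωL = 46.1 + j7.54.
Step 4 — H = 0.02605 + j0.1593.
Step 5 — Magnitude: |H| = 0.1614 (-15.8 dB); phase: φ = 80.7°.

|H| = 0.1614 (-15.8 dB), φ = 80.7°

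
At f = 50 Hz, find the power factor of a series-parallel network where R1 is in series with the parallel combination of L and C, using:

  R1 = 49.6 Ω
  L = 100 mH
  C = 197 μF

Step 1 — Angular frequency: ω = 2π·f = 2π·50 = 314.2 rad/s.
Step 2 — Component impedances:
  R1: Z = R = 49.6 Ω
  L: Z = jωL = j·314.2·0.1 = 0 + j31.42 Ω
  C: Z = 1/(jωC) = -j/(ω·C) = 0 - j16.16 Ω
Step 3 — Parallel branch: L || C = 1/(1/L + 1/C) = 0 - j33.27 Ω.
Step 4 — Series with R1: Z_total = R1 + (L || C) = 49.6 - j33.27 Ω = 59.72∠-33.9° Ω.
Step 5 — Power factor: PF = cos(φ) = Re(Z)/|Z| = 49.6/59.72 = 0.8305.
Step 6 — Type: Im(Z) = -33.27 ⇒ leading (phase φ = -33.9°).

PF = 0.8305 (leading, φ = -33.9°)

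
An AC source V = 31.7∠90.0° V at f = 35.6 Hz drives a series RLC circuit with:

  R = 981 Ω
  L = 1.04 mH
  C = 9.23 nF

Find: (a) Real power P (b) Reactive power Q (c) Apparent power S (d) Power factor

Step 1 — Angular frequency: ω = 2π·f = 2π·35.6 = 223.7 rad/s.
Step 2 — Component impedances:
  R: Z = R = 981 Ω
  L: Z = jωL = j·223.7·0.00104 = 0 + j0.2326 Ω
  C: Z = 1/(jωC) = -j/(ω·C) = 0 - j4.844e+05 Ω
Step 3 — Series combination: Z_total = R + L + C = 981 - j4.844e+05 Ω = 4.844e+05∠-89.9° Ω.
Step 4 — Source phasor: V = 31.7∠90.0° V = 0 + j31.7 V.
Step 5 — Current: I = V / Z = -6.545e-05 + j1.326e-07 A = 6.545e-05∠179.9° A.
Step 6 — Complex power: S = V·I* = 4.202e-06 - j0.002075 VA.
Step 7 — Real power: P = Re(S) = 4.202e-06 W.
Step 8 — Reactive power: Q = Im(S) = -0.002075 VAR.
Step 9 — Apparent power: |S| = 0.002075 VA.
Step 10 — Power factor: PF = P/|S| = 0.002025 (leading).

(a) P = 4.202e-06 W  (b) Q = -0.002075 VAR  (c) S = 0.002075 VA  (d) PF = 0.002025 (leading)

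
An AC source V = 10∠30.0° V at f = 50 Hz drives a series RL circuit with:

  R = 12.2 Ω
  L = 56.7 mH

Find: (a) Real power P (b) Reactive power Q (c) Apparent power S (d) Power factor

Step 1 — Angular frequency: ω = 2π·f = 2π·50 = 314.2 rad/s.
Step 2 — Component impedances:
  R: Z = R = 12.2 Ω
  L: Z = jωL = j·314.2·0.0567 = 0 + j17.81 Ω
Step 3 — Series combination: Z_total = R + L = 12.2 + j17.81 Ω = 21.59∠55.6° Ω.
Step 4 — Source phasor: V = 10∠30.0° V = 8.66 + j5 V.
Step 5 — Current: I = V / Z = 0.4177 - j0.2001 A = 0.4632∠-25.6° A.
Step 6 — Complex power: S = V·I* = 2.617 + j3.821 VA.
Step 7 — Real power: P = Re(S) = 2.617 W.
Step 8 — Reactive power: Q = Im(S) = 3.821 VAR.
Step 9 — Apparent power: |S| = 4.632 VA.
Step 10 — Power factor: PF = P/|S| = 0.5651 (lagging).

(a) P = 2.617 W  (b) Q = 3.821 VAR  (c) S = 4.632 VA  (d) PF = 0.5651 (lagging)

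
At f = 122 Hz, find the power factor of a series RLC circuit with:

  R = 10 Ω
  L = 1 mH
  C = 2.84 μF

Step 1 — Angular frequency: ω = 2π·f = 2π·122 = 766.5 rad/s.
Step 2 — Component impedances:
  R: Z = R = 10 Ω
  L: Z = jωL = j·766.5·0.001 = 0 + j0.7665 Ω
  C: Z = 1/(jωC) = -j/(ω·C) = 0 - j459.3 Ω
Step 3 — Series combination: Z_total = R + L + C = 10 - j458.6 Ω = 458.7∠-88.8° Ω.
Step 4 — Power factor: PF = cos(φ) = Re(Z)/|Z| = 10/458.7 = 0.0218.
Step 5 — Type: Im(Z) = -458.6 ⇒ leading (phase φ = -88.8°).

PF = 0.0218 (leading, φ = -88.8°)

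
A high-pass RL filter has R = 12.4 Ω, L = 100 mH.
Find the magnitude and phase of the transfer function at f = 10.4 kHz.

Step 1 — Angular frequency: ω = 2π·1.04e+04 = 6.535e+04 rad/s.
Step 2 — Transfer function: H(jω) = jωL/(R + jωL).
Step 3 — Numerator jωL = j·6535; denominator R + jωL = 12.4 + j6535.
Step 4 — H = 1 + j0.001898.
Step 5 — Magnitude: |H| = 1 (-0.0 dB); phase: φ = 0.1°.

|H| = 1 (-0.0 dB), φ = 0.1°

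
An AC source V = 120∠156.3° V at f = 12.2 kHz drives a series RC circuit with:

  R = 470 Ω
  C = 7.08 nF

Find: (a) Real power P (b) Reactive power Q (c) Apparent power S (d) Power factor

Step 1 — Angular frequency: ω = 2π·f = 2π·1.22e+04 = 7.665e+04 rad/s.
Step 2 — Component impedances:
  R: Z = R = 470 Ω
  C: Z = 1/(jωC) = -j/(ω·C) = 0 - j1843 Ω
Step 3 — Series combination: Z_total = R + C = 470 - j1843 Ω = 1902∠-75.7° Ω.
Step 4 — Source phasor: V = 120∠156.3° V = -109.9 + j48.23 V.
Step 5 — Current: I = V / Z = -0.03886 - j0.04972 A = 0.06311∠-128.0° A.
Step 6 — Complex power: S = V·I* = 1.872 - j7.338 VA.
Step 7 — Real power: P = Re(S) = 1.872 W.
Step 8 — Reactive power: Q = Im(S) = -7.338 VAR.
Step 9 — Apparent power: |S| = 7.573 VA.
Step 10 — Power factor: PF = P/|S| = 0.2472 (leading).

(a) P = 1.872 W  (b) Q = -7.338 VAR  (c) S = 7.573 VA  (d) PF = 0.2472 (leading)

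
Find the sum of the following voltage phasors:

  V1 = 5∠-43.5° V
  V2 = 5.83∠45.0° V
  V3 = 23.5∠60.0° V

Step 1 — Convert each phasor to rectangular form:
  V1 = 5·(cos(-43.5°) + j·sin(-43.5°)) = 3.627 - j3.442 V
  V2 = 5.83·(cos(45.0°) + j·sin(45.0°)) = 4.122 + j4.122 V
  V3 = 23.5·(cos(60.0°) + j·sin(60.0°)) = 11.75 + j20.35 V
Step 2 — Sum components: V_total = 19.5 + j21.03 V.
Step 3 — Convert to polar: |V_total| = 28.68 V, ∠V_total = 47.2°.

V_total = 28.68∠47.2° V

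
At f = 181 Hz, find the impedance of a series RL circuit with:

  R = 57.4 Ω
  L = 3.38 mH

Step 1 — Angular frequency: ω = 2π·f = 2π·181 = 1137 rad/s.
Step 2 — Component impedances:
  R: Z = R = 57.4 Ω
  L: Z = jωL = j·1137·0.00338 = 0 + j3.844 Ω
Step 3 — Series combination: Z_total = R + L = 57.4 + j3.844 Ω = 57.53∠3.8° Ω.

Z = 57.4 + j3.844 Ω = 57.53∠3.8° Ω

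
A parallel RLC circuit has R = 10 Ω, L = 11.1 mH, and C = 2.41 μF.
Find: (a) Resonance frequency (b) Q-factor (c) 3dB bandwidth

Step 1 — Resonance: ω₀ = 1/√(LC) = 1/√(0.0111·2.41e-06) = 6114 rad/s.
Step 2 — f₀ = ω₀/(2π) = 973.1 Hz.
Step 3 — Parallel Q: Q = R/(ω₀L) = 10/(6114·0.0111) = 0.1473.
Step 4 — Bandwidth: Δω = ω₀/Q = 4.149e+04 rad/s; BW = Δω/(2π) = 6604 Hz.

(a) f₀ = 973.1 Hz  (b) Q = 0.1473  (c) BW = 6604 Hz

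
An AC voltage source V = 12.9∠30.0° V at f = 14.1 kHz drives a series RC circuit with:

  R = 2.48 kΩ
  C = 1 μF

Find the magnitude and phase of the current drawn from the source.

Step 1 — Angular frequency: ω = 2π·f = 2π·1.41e+04 = 8.859e+04 rad/s.
Step 2 — Component impedances:
  R: Z = R = 2480 Ω
  C: Z = 1/(jωC) = -j/(ω·C) = 0 - j11.29 Ω
Step 3 — Series combination: Z_total = R + C = 2480 - j11.29 Ω = 2480∠-0.3° Ω.
Step 4 — Source phasor: V = 12.9∠30.0° V = 11.17 + j6.45 V.
Step 5 — Ohm's law: I = V / Z_total = (11.17 + j6.45) / (2480 - j11.29) = 0.004493 + j0.002621 A.
Step 6 — Convert to polar: |I| = 0.005202 A, ∠I = 30.3°.

I = 0.005202∠30.3° A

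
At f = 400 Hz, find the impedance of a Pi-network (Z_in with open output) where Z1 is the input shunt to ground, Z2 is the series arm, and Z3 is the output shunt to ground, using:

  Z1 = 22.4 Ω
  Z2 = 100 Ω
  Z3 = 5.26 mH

Step 1 — Angular frequency: ω = 2π·f = 2π·400 = 2513 rad/s.
Step 2 — Component impedances:
  Z1: Z = R = 22.4 Ω
  Z2: Z = R = 100 Ω
  Z3: Z = jωL = j·2513·0.00526 = 0 + j13.22 Ω
Step 3 — With open output, the series arm Z2 and the output shunt Z3 appear in series to ground: Z2 + Z3 = 100 + j13.22 Ω.
Step 4 — Parallel with input shunt Z1: Z_in = Z1 || (Z2 + Z3) = 18.35 + j0.4376 Ω = 18.35∠1.4° Ω.

Z = 18.35 + j0.4376 Ω = 18.35∠1.4° Ω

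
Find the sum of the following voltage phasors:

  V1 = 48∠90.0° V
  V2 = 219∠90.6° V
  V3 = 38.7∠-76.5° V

Step 1 — Convert each phasor to rectangular form:
  V1 = 48·(cos(90.0°) + j·sin(90.0°)) = 0 + j48 V
  V2 = 219·(cos(90.6°) + j·sin(90.6°)) = -2.293 + j219 V
  V3 = 38.7·(cos(-76.5°) + j·sin(-76.5°)) = 9.034 - j37.63 V
Step 2 — Sum components: V_total = 6.741 + j229.4 V.
Step 3 — Convert to polar: |V_total| = 229.5 V, ∠V_total = 88.3°.

V_total = 229.5∠88.3° V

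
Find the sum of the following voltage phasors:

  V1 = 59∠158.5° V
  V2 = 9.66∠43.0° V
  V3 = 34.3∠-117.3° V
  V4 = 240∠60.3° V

Step 1 — Convert each phasor to rectangular form:
  V1 = 59·(cos(158.5°) + j·sin(158.5°)) = -54.89 + j21.62 V
  V2 = 9.66·(cos(43.0°) + j·sin(43.0°)) = 7.065 + j6.588 V
  V3 = 34.3·(cos(-117.3°) + j·sin(-117.3°)) = -15.73 - j30.48 V
  V4 = 240·(cos(60.3°) + j·sin(60.3°)) = 118.9 + j208.5 V
Step 2 — Sum components: V_total = 55.35 + j206.2 V.
Step 3 — Convert to polar: |V_total| = 213.5 V, ∠V_total = 75.0°.

V_total = 213.5∠75.0° V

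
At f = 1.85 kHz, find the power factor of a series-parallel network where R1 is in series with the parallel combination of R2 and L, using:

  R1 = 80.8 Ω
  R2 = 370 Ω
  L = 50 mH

Step 1 — Angular frequency: ω = 2π·f = 2π·1850 = 1.162e+04 rad/s.
Step 2 — Component impedances:
  R1: Z = R = 80.8 Ω
  R2: Z = R = 370 Ω
  L: Z = jωL = j·1.162e+04·0.05 = 0 + j581.2 Ω
Step 3 — Parallel branch: R2 || L = 1/(1/R2 + 1/L) = 263.3 + j167.6 Ω.
Step 4 — Series with R1: Z_total = R1 + (R2 || L) = 344.1 + j167.6 Ω = 382.7∠26.0° Ω.
Step 5 — Power factor: PF = cos(φ) = Re(Z)/|Z| = 344.09/382.75 = 0.899.
Step 6 — Type: Im(Z) = 167.6 ⇒ lagging (phase φ = 26.0°).

PF = 0.899 (lagging, φ = 26.0°)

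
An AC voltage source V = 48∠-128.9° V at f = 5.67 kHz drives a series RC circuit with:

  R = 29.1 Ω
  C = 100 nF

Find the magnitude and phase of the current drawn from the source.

Step 1 — Angular frequency: ω = 2π·f = 2π·5670 = 3.563e+04 rad/s.
Step 2 — Component impedances:
  R: Z = R = 29.1 Ω
  C: Z = 1/(jωC) = -j/(ω·C) = 0 - j280.7 Ω
Step 3 — Series combination: Z_total = R + C = 29.1 - j280.7 Ω = 282.2∠-84.1° Ω.
Step 4 — Source phasor: V = 48∠-128.9° V = -30.14 - j37.36 V.
Step 5 — Ohm's law: I = V / Z_total = (-30.14 - j37.36) / (29.1 - j280.7) = 0.1207 - j0.1199 A.
Step 6 — Convert to polar: |I| = 0.1701 A, ∠I = -44.8°.

I = 0.1701∠-44.8° A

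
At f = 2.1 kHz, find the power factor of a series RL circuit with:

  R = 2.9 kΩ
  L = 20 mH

Step 1 — Angular frequency: ω = 2π·f = 2π·2100 = 1.319e+04 rad/s.
Step 2 — Component impedances:
  R: Z = R = 2900 Ω
  L: Z = jωL = j·1.319e+04·0.02 = 0 + j263.9 Ω
Step 3 — Series combination: Z_total = R + L = 2900 + j263.9 Ω = 2912∠5.2° Ω.
Step 4 — Power factor: PF = cos(φ) = Re(Z)/|Z| = 2900/2912 = 0.9959.
Step 5 — Type: Im(Z) = 263.9 ⇒ lagging (phase φ = 5.2°).

PF = 0.9959 (lagging, φ = 5.2°)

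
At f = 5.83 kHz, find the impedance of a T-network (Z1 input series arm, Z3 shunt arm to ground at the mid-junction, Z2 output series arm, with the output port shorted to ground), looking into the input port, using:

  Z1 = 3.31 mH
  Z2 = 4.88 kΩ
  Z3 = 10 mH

Step 1 — Angular frequency: ω = 2π·f = 2π·5830 = 3.663e+04 rad/s.
Step 2 — Component impedances:
  Z1: Z = jωL = j·3.663e+04·0.00331 = 0 + j121.2 Ω
  Z2: Z = R = 4880 Ω
  Z3: Z = jωL = j·3.663e+04·0.01 = 0 + j366.3 Ω
Step 3 — With the output port shorted to ground, the output series arm Z2 runs from the junction to ground; the shunt arm Z3 also runs from the junction to ground. They appear in parallel: Z3 || Z2 = 27.34 + j364.3 Ω.
Step 4 — Series with input arm Z1: Z_in = Z1 + (Z3 || Z2) = 27.34 + j485.5 Ω = 486.3∠86.8° Ω.

Z = 27.34 + j485.5 Ω = 486.3∠86.8° Ω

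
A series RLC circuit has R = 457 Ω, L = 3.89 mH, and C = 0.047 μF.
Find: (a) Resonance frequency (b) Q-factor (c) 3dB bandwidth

Step 1 — Resonance condition Im(Z)=0 gives ω₀ = 1/√(LC).
Step 2 — ω₀ = 1/√(0.00389·4.7e-08) = 7.396e+04 rad/s.
Step 3 — f₀ = ω₀/(2π) = 1.177e+04 Hz.
Step 4 — Series Q: Q = ω₀L/R = 7.396e+04·0.00389/457 = 0.6295.
Step 5 — 3dB bandwidth: Δω = ω₀/Q = 1.175e+05 rad/s; BW = Δω/(2π) = 1.87e+04 Hz.

(a) f₀ = 1.177e+04 Hz  (b) Q = 0.6295  (c) BW = 1.87e+04 Hz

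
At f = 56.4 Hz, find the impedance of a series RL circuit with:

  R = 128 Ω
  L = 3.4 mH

Step 1 — Angular frequency: ω = 2π·f = 2π·56.4 = 354.4 rad/s.
Step 2 — Component impedances:
  R: Z = R = 128 Ω
  L: Z = jωL = j·354.4·0.0034 = 0 + j1.205 Ω
Step 3 — Series combination: Z_total = R + L = 128 + j1.205 Ω = 128∠0.5° Ω.

Z = 128 + j1.205 Ω = 128∠0.5° Ω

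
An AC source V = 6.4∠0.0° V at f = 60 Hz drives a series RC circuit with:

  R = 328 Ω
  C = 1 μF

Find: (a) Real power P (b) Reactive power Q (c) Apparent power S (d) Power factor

Step 1 — Angular frequency: ω = 2π·f = 2π·60 = 377 rad/s.
Step 2 — Component impedances:
  R: Z = R = 328 Ω
  C: Z = 1/(jωC) = -j/(ω·C) = 0 - j2653 Ω
Step 3 — Series combination: Z_total = R + C = 328 - j2653 Ω = 2673∠-83.0° Ω.
Step 4 — Source phasor: V = 6.4∠0.0° V = 6.4 V.
Step 5 — Current: I = V / Z = 0.0002939 + j0.002376 A = 0.002395∠83.0° A.
Step 6 — Complex power: S = V·I* = 0.001881 - j0.01521 VA.
Step 7 — Real power: P = Re(S) = 0.001881 W.
Step 8 — Reactive power: Q = Im(S) = -0.01521 VAR.
Step 9 — Apparent power: |S| = 0.01532 VA.
Step 10 — Power factor: PF = P/|S| = 0.1227 (leading).

(a) P = 0.001881 W  (b) Q = -0.01521 VAR  (c) S = 0.01532 VA  (d) PF = 0.1227 (leading)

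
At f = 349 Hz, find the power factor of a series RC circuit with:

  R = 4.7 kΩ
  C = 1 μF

Step 1 — Angular frequency: ω = 2π·f = 2π·349 = 2193 rad/s.
Step 2 — Component impedances:
  R: Z = R = 4700 Ω
  C: Z = 1/(jωC) = -j/(ω·C) = 0 - j456 Ω
Step 3 — Series combination: Z_total = R + C = 4700 - j456 Ω = 4722∠-5.5° Ω.
Step 4 — Power factor: PF = cos(φ) = Re(Z)/|Z| = 4700/4722 = 0.9953.
Step 5 — Type: Im(Z) = -456 ⇒ leading (phase φ = -5.5°).

PF = 0.9953 (leading, φ = -5.5°)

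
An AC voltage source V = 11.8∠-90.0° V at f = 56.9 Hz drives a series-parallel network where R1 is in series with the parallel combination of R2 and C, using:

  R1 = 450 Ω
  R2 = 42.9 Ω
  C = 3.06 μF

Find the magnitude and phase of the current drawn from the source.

Step 1 — Angular frequency: ω = 2π·f = 2π·56.9 = 357.5 rad/s.
Step 2 — Component impedances:
  R1: Z = R = 450 Ω
  R2: Z = R = 42.9 Ω
  C: Z = 1/(jωC) = -j/(ω·C) = 0 - j914.1 Ω
Step 3 — Parallel branch: R2 || C = 1/(1/R2 + 1/C) = 42.81 - j2.009 Ω.
Step 4 — Series with R1: Z_total = R1 + (R2 || C) = 492.8 - j2.009 Ω = 492.8∠-0.2° Ω.
Step 5 — Source phasor: V = 11.8∠-90.0° V = 0 - j11.8 V.
Step 6 — Ohm's law: I = V / Z_total = (0 - j11.8) / (492.8 - j2.009) = 9.761e-05 - j0.02394 A.
Step 7 — Convert to polar: |I| = 0.02394 A, ∠I = -89.8°.

I = 0.02394∠-89.8° A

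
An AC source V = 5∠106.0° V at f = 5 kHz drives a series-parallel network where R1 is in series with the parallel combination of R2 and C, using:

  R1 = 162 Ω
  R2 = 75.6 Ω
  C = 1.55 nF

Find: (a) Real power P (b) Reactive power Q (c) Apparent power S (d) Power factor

Step 1 — Angular frequency: ω = 2π·f = 2π·5000 = 3.142e+04 rad/s.
Step 2 — Component impedances:
  R1: Z = R = 162 Ω
  R2: Z = R = 75.6 Ω
  C: Z = 1/(jωC) = -j/(ω·C) = 0 - j2.054e+04 Ω
Step 3 — Parallel branch: R2 || C = 1/(1/R2 + 1/C) = 75.6 - j0.2783 Ω.
Step 4 — Series with R1: Z_total = R1 + (R2 || C) = 237.6 - j0.2783 Ω = 237.6∠-0.1° Ω.
Step 5 — Source phasor: V = 5∠106.0° V = -1.378 + j4.806 V.
Step 6 — Current: I = V / Z = -0.005824 + j0.02022 A = 0.02104∠106.1° A.
Step 7 — Complex power: S = V·I* = 0.1052 - j0.0001232 VA.
Step 8 — Real power: P = Re(S) = 0.1052 W.
Step 9 — Reactive power: Q = Im(S) = -0.0001232 VAR.
Step 10 — Apparent power: |S| = 0.1052 VA.
Step 11 — Power factor: PF = P/|S| = 1 (leading).

(a) P = 0.1052 W  (b) Q = -0.0001232 VAR  (c) S = 0.1052 VA  (d) PF = 1 (leading)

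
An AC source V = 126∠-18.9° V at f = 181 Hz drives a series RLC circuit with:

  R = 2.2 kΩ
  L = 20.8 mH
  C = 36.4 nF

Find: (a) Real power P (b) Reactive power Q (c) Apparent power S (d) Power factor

Step 1 — Angular frequency: ω = 2π·f = 2π·181 = 1137 rad/s.
Step 2 — Component impedances:
  R: Z = R = 2200 Ω
  L: Z = jωL = j·1137·0.0208 = 0 + j23.65 Ω
  C: Z = 1/(jωC) = -j/(ω·C) = 0 - j2.416e+04 Ω
Step 3 — Series combination: Z_total = R + L + C = 2200 - j2.413e+04 Ω = 2.423e+04∠-84.8° Ω.
Step 4 — Source phasor: V = 126∠-18.9° V = 119.2 - j40.81 V.
Step 5 — Current: I = V / Z = 0.002124 + j0.004746 A = 0.005199∠65.9° A.
Step 6 — Complex power: S = V·I* = 0.05948 - j0.6524 VA.
Step 7 — Real power: P = Re(S) = 0.05948 W.
Step 8 — Reactive power: Q = Im(S) = -0.6524 VAR.
Step 9 — Apparent power: |S| = 0.6551 VA.
Step 10 — Power factor: PF = P/|S| = 0.09078 (leading).

(a) P = 0.05948 W  (b) Q = -0.6524 VAR  (c) S = 0.6551 VA  (d) PF = 0.09078 (leading)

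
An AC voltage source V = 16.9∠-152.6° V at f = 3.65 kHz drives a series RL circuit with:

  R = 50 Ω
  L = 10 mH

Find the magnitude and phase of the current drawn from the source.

Step 1 — Angular frequency: ω = 2π·f = 2π·3650 = 2.293e+04 rad/s.
Step 2 — Component impedances:
  R: Z = R = 50 Ω
  L: Z = jωL = j·2.293e+04·0.01 = 0 + j229.3 Ω
Step 3 — Series combination: Z_total = R + L = 50 + j229.3 Ω = 234.7∠77.7° Ω.
Step 4 — Source phasor: V = 16.9∠-152.6° V = -15 - j7.777 V.
Step 5 — Ohm's law: I = V / Z_total = (-15 - j7.777) / (50 + j229.3) = -0.04599 + j0.0554 A.
Step 6 — Convert to polar: |I| = 0.072 A, ∠I = 129.7°.

I = 0.072∠129.7° A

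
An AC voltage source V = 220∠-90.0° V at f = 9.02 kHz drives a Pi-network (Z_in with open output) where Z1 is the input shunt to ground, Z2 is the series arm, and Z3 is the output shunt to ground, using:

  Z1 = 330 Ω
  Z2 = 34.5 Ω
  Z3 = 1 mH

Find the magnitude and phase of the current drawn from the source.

Step 1 — Angular frequency: ω = 2π·f = 2π·9020 = 5.667e+04 rad/s.
Step 2 — Component impedances:
  Z1: Z = R = 330 Ω
  Z2: Z = R = 34.5 Ω
  Z3: Z = jωL = j·5.667e+04·0.001 = 0 + j56.67 Ω
Step 3 — With open output, the series arm Z2 and the output shunt Z3 appear in series to ground: Z2 + Z3 = 34.5 + j56.67 Ω.
Step 4 — Parallel with input shunt Z1: Z_in = Z1 || (Z2 + Z3) = 38.29 + j45.36 Ω = 59.36∠49.8° Ω.
Step 5 — Source phasor: V = 220∠-90.0° V = 0 - j220 V.
Step 6 — Ohm's law: I = V / Z_total = (0 - j220) / (38.29 + j45.36) = -2.832 - j2.391 A.
Step 7 — Convert to polar: |I| = 3.706 A, ∠I = -139.8°.

I = 3.706∠-139.8° A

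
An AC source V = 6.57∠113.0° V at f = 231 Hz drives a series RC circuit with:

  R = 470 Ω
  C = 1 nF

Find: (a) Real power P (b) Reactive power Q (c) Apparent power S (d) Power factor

Step 1 — Angular frequency: ω = 2π·f = 2π·231 = 1451 rad/s.
Step 2 — Component impedances:
  R: Z = R = 470 Ω
  C: Z = 1/(jωC) = -j/(ω·C) = 0 - j6.89e+05 Ω
Step 3 — Series combination: Z_total = R + C = 470 - j6.89e+05 Ω = 6.89e+05∠-90.0° Ω.
Step 4 — Source phasor: V = 6.57∠113.0° V = -2.567 + j6.048 V.
Step 5 — Current: I = V / Z = -8.78e-06 - j3.72e-06 A = 9.536e-06∠-157.0° A.
Step 6 — Complex power: S = V·I* = 4.274e-08 - j6.265e-05 VA.
Step 7 — Real power: P = Re(S) = 4.274e-08 W.
Step 8 — Reactive power: Q = Im(S) = -6.265e-05 VAR.
Step 9 — Apparent power: |S| = 6.265e-05 VA.
Step 10 — Power factor: PF = P/|S| = 0.0006822 (leading).

(a) P = 4.274e-08 W  (b) Q = -6.265e-05 VAR  (c) S = 6.265e-05 VA  (d) PF = 0.0006822 (leading)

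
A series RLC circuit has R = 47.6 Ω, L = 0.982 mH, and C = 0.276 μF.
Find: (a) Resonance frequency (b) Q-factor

Step 1 — Resonance condition Im(Z)=0 gives ω₀ = 1/√(LC).
Step 2 — ω₀ = 1/√(0.000982·2.76e-07) = 6.074e+04 rad/s.
Step 3 — f₀ = ω₀/(2π) = 9667 Hz.
Step 4 — Series Q: Q = ω₀L/R = 6.074e+04·0.000982/47.6 = 1.253.

(a) f₀ = 9667 Hz  (b) Q = 1.253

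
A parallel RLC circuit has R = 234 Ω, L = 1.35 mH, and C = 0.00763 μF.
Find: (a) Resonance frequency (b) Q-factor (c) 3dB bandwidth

Step 1 — Resonance: ω₀ = 1/√(LC) = 1/√(0.00135·7.63e-09) = 3.116e+05 rad/s.
Step 2 — f₀ = ω₀/(2π) = 4.959e+04 Hz.
Step 3 — Parallel Q: Q = R/(ω₀L) = 234/(3.116e+05·0.00135) = 0.5563.
Step 4 — Bandwidth: Δω = ω₀/Q = 5.601e+05 rad/s; BW = Δω/(2π) = 8.914e+04 Hz.

(a) f₀ = 4.959e+04 Hz  (b) Q = 0.5563  (c) BW = 8.914e+04 Hz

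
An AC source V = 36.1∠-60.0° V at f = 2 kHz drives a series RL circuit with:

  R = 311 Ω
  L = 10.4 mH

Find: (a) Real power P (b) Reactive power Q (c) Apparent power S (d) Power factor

Step 1 — Angular frequency: ω = 2π·f = 2π·2000 = 1.257e+04 rad/s.
Step 2 — Component impedances:
  R: Z = R = 311 Ω
  L: Z = jωL = j·1.257e+04·0.0104 = 0 + j130.7 Ω
Step 3 — Series combination: Z_total = R + L = 311 + j130.7 Ω = 337.3∠22.8° Ω.
Step 4 — Source phasor: V = 36.1∠-60.0° V = 18.05 - j31.26 V.
Step 5 — Current: I = V / Z = 0.01342 - j0.1062 A = 0.107∠-82.8° A.
Step 6 — Complex power: S = V·I* = 3.561 + j1.497 VA.
Step 7 — Real power: P = Re(S) = 3.561 W.
Step 8 — Reactive power: Q = Im(S) = 1.497 VAR.
Step 9 — Apparent power: |S| = 3.863 VA.
Step 10 — Power factor: PF = P/|S| = 0.9219 (lagging).

(a) P = 3.561 W  (b) Q = 1.497 VAR  (c) S = 3.863 VA  (d) PF = 0.9219 (lagging)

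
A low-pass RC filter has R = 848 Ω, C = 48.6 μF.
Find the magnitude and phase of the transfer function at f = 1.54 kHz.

Step 1 — Angular frequency: ω = 2π·1540 = 9676 rad/s.
Step 2 — Transfer function: H(jω) = 1/(1 + jωRC).
Step 3 — Denominator: 1 + jωRC = 1 + j·9676·848·4.86e-05 = 1 + j398.8.
Step 4 — H = 6.288e-06 - j0.002508.
Step 5 — Magnitude: |H| = 0.002508 (-52.0 dB); phase: φ = -89.9°.

|H| = 0.002508 (-52.0 dB), φ = -89.9°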